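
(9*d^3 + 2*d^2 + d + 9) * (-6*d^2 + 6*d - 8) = -54*d^5 + 42*d^4 - 66*d^3 - 64*d^2 + 46*d - 72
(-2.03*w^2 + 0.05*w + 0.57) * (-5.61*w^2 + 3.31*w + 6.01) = 11.3883*w^4 - 6.9998*w^3 - 15.2325*w^2 + 2.1872*w + 3.4257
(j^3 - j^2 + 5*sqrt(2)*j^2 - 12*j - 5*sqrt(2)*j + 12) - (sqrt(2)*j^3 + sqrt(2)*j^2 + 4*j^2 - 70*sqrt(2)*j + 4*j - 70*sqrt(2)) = -sqrt(2)*j^3 + j^3 - 5*j^2 + 4*sqrt(2)*j^2 - 16*j + 65*sqrt(2)*j + 12 + 70*sqrt(2)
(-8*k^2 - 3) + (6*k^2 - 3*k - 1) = -2*k^2 - 3*k - 4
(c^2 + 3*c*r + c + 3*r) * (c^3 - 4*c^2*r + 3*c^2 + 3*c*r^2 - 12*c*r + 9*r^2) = c^5 - c^4*r + 4*c^4 - 9*c^3*r^2 - 4*c^3*r + 3*c^3 + 9*c^2*r^3 - 36*c^2*r^2 - 3*c^2*r + 36*c*r^3 - 27*c*r^2 + 27*r^3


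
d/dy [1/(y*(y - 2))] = 2*(1 - y)/(y^2*(y^2 - 4*y + 4))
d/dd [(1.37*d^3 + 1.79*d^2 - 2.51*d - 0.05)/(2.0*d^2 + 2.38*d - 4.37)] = (2.74*d^4 + 6.5212*d^3 - 8.6805*d^2 - 15.4446*d + 11.0877)/(4.0*d^4 + 9.52*d^3 - 11.8156*d^2 - 20.8012*d + 19.0969)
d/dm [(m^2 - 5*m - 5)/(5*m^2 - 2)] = (25*m^2 + 46*m + 10)/(25*m^4 - 20*m^2 + 4)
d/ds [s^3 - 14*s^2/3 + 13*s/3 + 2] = 3*s^2 - 28*s/3 + 13/3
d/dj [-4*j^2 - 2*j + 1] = -8*j - 2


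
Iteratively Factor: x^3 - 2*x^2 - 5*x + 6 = (x - 1)*(x^2 - x - 6) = (x - 1)*(x + 2)*(x - 3)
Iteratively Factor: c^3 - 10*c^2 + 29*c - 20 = (c - 5)*(c^2 - 5*c + 4) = (c - 5)*(c - 4)*(c - 1)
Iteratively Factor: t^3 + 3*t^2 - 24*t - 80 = (t - 5)*(t^2 + 8*t + 16) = (t - 5)*(t + 4)*(t + 4)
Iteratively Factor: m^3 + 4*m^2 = (m)*(m^2 + 4*m) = m^2*(m + 4)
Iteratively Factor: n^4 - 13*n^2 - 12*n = (n + 1)*(n^3 - n^2 - 12*n) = n*(n + 1)*(n^2 - n - 12) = n*(n + 1)*(n + 3)*(n - 4)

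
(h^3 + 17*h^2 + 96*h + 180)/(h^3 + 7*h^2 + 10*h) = (h^2 + 12*h + 36)/(h*(h + 2))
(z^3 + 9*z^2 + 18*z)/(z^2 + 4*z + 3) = z*(z + 6)/(z + 1)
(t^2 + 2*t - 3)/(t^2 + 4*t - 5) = (t + 3)/(t + 5)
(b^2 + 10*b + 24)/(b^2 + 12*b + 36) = (b + 4)/(b + 6)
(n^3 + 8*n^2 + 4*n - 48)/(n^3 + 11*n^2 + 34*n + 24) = (n - 2)/(n + 1)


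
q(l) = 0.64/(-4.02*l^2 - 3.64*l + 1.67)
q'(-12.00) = -0.00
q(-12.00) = -0.00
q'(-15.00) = -0.00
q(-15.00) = -0.00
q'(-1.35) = -8.38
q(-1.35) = -0.86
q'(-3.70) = -0.01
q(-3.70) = -0.02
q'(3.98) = 0.00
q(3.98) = -0.01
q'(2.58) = 0.01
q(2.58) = -0.02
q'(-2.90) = -0.03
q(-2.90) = -0.03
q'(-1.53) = -1.18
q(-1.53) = -0.29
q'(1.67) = 0.04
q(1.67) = -0.04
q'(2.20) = 0.02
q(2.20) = -0.02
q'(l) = 0.64*(8.04*l + 3.64)/(-4.02*l^2 - 3.64*l + 1.67)^2 = (5.1456*l + 2.3296)/(4.02*l^2 + 3.64*l - 1.67)^2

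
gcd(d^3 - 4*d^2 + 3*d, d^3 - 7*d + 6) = d - 1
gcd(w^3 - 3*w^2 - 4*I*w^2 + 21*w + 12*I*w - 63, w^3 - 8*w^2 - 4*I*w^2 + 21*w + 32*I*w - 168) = w^2 - 4*I*w + 21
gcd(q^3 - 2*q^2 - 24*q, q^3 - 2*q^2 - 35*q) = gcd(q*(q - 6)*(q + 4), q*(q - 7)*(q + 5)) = q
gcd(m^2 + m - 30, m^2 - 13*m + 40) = m - 5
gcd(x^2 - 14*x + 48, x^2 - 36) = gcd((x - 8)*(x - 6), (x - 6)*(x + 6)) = x - 6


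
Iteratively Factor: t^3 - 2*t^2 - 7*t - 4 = (t + 1)*(t^2 - 3*t - 4) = (t - 4)*(t + 1)*(t + 1)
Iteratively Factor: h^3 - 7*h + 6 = (h - 1)*(h^2 + h - 6) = (h - 2)*(h - 1)*(h + 3)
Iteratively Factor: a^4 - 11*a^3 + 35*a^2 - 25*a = (a - 5)*(a^3 - 6*a^2 + 5*a) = a*(a - 5)*(a^2 - 6*a + 5) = a*(a - 5)*(a - 1)*(a - 5)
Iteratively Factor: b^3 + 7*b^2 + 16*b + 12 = (b + 3)*(b^2 + 4*b + 4) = (b + 2)*(b + 3)*(b + 2)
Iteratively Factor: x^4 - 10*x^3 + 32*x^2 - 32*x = (x - 2)*(x^3 - 8*x^2 + 16*x) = x*(x - 2)*(x^2 - 8*x + 16) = x*(x - 4)*(x - 2)*(x - 4)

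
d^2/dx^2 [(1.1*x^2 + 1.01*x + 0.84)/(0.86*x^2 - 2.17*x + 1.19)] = (5.599632*x^3 - 3.026856*x^2 - 15.607452*x + 14.523306)/(0.636056*x^6 - 4.814796*x^5 + 14.789334*x^4 - 23.542981*x^3 + 20.464311*x^2 - 9.218811*x + 1.685159)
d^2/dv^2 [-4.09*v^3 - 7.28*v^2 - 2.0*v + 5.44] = -24.54*v - 14.56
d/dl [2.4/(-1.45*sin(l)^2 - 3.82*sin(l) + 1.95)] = (6.96*sin(l) + 9.168)*cos(l)/(1.45*sin(l)^2 + 3.82*sin(l) - 1.95)^2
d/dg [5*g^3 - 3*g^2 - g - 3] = 15*g^2 - 6*g - 1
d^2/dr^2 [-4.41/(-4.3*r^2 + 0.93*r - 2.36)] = (-163.0818*r^2 + 35.27118*r + 4.41*(8.6*r - 0.93)*(17.2*r - 1.86) - 89.50536)/(4.3*r^2 - 0.93*r + 2.36)^3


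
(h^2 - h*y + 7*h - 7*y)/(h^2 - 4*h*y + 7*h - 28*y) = (-h + y)/(-h + 4*y)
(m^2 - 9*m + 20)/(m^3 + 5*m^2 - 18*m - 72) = (m - 5)/(m^2 + 9*m + 18)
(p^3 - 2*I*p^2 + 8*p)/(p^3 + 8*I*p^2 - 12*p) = (p - 4*I)/(p + 6*I)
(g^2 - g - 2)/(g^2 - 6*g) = (g^2 - g - 2)/(g*(g - 6))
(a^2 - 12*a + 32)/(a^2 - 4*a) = (a - 8)/a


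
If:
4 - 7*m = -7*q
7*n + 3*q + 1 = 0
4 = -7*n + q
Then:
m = 37/28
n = -13/28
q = 3/4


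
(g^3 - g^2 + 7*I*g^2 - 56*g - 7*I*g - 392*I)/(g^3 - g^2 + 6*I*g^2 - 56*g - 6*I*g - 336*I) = (g + 7*I)/(g + 6*I)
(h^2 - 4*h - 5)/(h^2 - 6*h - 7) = (h - 5)/(h - 7)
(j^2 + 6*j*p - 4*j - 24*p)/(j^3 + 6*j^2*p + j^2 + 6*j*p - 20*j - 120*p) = 1/(j + 5)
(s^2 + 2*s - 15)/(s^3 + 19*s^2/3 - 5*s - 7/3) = 3*(s^2 + 2*s - 15)/(3*s^3 + 19*s^2 - 15*s - 7)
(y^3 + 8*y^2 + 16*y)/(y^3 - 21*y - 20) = y*(y + 4)/(y^2 - 4*y - 5)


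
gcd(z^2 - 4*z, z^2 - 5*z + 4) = z - 4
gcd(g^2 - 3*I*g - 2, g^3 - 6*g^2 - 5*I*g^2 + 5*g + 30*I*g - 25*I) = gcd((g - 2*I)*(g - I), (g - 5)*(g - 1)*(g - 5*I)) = 1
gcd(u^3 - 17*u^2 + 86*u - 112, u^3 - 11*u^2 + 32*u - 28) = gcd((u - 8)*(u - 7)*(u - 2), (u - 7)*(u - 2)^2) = u^2 - 9*u + 14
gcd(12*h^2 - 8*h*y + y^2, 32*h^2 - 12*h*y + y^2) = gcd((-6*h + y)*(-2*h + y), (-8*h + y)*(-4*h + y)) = 1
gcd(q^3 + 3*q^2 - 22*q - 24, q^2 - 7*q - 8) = q + 1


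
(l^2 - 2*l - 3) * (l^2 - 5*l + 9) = l^4 - 7*l^3 + 16*l^2 - 3*l - 27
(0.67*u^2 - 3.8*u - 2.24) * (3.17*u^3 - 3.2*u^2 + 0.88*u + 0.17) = 2.1239*u^5 - 14.19*u^4 + 5.6488*u^3 + 3.9379*u^2 - 2.6172*u - 0.3808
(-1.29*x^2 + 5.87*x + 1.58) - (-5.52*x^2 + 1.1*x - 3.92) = 4.23*x^2 + 4.77*x + 5.5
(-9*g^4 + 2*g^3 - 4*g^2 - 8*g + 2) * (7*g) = -63*g^5 + 14*g^4 - 28*g^3 - 56*g^2 + 14*g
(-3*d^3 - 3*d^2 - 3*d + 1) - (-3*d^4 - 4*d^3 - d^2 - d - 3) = 3*d^4 + d^3 - 2*d^2 - 2*d + 4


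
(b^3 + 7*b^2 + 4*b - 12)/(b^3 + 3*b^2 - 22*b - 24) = (b^2 + b - 2)/(b^2 - 3*b - 4)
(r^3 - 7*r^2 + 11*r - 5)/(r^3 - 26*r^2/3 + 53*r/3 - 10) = 3*(r^2 - 6*r + 5)/(3*r^2 - 23*r + 30)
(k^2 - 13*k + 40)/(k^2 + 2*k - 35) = (k - 8)/(k + 7)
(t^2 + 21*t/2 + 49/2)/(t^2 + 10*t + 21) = (t + 7/2)/(t + 3)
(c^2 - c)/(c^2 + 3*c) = (c - 1)/(c + 3)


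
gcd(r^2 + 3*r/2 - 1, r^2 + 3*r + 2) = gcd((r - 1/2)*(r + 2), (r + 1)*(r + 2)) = r + 2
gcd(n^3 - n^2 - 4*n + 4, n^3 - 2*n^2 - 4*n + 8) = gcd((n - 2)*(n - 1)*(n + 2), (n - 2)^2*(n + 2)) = n^2 - 4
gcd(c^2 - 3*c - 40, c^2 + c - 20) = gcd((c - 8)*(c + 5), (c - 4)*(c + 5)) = c + 5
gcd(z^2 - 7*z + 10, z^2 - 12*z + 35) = z - 5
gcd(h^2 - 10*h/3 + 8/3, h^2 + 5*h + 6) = 1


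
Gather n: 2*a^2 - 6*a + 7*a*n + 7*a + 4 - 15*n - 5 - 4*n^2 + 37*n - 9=2*a^2 + a - 4*n^2 + n*(7*a + 22) - 10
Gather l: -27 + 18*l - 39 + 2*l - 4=20*l - 70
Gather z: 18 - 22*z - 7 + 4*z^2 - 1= 4*z^2 - 22*z + 10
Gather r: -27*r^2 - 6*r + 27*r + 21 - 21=-27*r^2 + 21*r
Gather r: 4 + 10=14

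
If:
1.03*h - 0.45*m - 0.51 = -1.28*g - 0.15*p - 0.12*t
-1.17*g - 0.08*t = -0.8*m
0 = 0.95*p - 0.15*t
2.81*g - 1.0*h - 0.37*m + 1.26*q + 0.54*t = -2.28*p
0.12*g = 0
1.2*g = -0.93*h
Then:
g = 0.00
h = 0.00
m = 0.52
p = 0.82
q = -3.54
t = 5.17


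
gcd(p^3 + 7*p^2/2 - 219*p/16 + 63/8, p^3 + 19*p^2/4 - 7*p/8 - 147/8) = p - 7/4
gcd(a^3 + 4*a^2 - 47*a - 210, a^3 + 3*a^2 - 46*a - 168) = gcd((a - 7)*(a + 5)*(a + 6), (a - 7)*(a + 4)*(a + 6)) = a^2 - a - 42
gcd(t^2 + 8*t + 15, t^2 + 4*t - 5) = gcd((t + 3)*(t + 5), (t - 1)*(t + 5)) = t + 5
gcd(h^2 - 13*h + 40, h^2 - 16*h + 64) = h - 8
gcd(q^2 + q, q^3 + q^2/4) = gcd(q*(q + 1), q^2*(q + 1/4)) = q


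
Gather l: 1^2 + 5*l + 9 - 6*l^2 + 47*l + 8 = -6*l^2 + 52*l + 18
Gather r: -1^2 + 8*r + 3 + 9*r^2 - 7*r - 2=9*r^2 + r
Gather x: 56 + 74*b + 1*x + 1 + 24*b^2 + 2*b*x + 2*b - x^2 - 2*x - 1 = 24*b^2 + 76*b - x^2 + x*(2*b - 1) + 56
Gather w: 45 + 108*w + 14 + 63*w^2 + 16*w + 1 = 63*w^2 + 124*w + 60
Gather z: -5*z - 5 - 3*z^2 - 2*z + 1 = -3*z^2 - 7*z - 4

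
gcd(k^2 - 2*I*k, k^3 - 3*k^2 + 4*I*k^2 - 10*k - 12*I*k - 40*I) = 1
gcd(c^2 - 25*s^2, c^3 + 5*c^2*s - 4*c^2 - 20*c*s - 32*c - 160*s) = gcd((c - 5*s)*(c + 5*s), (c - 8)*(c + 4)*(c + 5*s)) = c + 5*s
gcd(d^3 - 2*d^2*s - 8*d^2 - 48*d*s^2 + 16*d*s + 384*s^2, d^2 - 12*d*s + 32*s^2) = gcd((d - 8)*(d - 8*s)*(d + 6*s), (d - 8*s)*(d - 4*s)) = -d + 8*s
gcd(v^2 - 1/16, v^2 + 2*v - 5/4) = 1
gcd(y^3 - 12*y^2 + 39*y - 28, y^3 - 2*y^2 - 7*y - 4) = y - 4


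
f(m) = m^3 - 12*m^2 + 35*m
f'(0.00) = 35.00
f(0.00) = 0.00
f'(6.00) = -1.00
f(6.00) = -6.00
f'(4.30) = -12.73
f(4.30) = 8.13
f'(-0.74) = 54.40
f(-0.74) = -32.88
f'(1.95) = -0.39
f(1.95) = 30.03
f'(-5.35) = 249.27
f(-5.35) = -683.85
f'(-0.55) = 49.11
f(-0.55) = -23.05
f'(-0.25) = 41.19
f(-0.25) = -9.52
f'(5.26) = -8.24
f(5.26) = -2.38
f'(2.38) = -5.13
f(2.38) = 28.81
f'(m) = 3*m^2 - 24*m + 35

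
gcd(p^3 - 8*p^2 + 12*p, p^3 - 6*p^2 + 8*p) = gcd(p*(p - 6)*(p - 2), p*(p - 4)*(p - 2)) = p^2 - 2*p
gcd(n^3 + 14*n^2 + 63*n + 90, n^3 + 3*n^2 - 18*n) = n + 6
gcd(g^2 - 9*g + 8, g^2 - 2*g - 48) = g - 8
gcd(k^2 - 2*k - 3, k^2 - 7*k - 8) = k + 1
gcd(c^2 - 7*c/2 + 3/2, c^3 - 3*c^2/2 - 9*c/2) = c - 3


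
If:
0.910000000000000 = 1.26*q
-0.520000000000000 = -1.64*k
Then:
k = 0.32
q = 0.72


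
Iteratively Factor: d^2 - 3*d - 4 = (d + 1)*(d - 4)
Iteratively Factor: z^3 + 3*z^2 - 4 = (z - 1)*(z^2 + 4*z + 4) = (z - 1)*(z + 2)*(z + 2)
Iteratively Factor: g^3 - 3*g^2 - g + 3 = (g - 1)*(g^2 - 2*g - 3) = (g - 1)*(g + 1)*(g - 3)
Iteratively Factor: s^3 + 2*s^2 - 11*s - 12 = (s + 4)*(s^2 - 2*s - 3) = (s - 3)*(s + 4)*(s + 1)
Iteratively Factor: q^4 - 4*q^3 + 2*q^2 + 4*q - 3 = (q + 1)*(q^3 - 5*q^2 + 7*q - 3) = (q - 1)*(q + 1)*(q^2 - 4*q + 3) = (q - 1)^2*(q + 1)*(q - 3)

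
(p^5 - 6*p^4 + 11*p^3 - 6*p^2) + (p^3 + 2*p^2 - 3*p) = p^5 - 6*p^4 + 12*p^3 - 4*p^2 - 3*p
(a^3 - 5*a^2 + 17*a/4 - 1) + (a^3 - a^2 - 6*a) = 2*a^3 - 6*a^2 - 7*a/4 - 1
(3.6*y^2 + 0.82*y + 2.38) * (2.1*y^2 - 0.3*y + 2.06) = 7.56*y^4 + 0.642*y^3 + 12.168*y^2 + 0.9752*y + 4.9028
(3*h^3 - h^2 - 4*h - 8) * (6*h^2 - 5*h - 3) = 18*h^5 - 21*h^4 - 28*h^3 - 25*h^2 + 52*h + 24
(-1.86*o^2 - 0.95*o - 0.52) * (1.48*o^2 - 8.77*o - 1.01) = -2.7528*o^4 + 14.9062*o^3 + 9.4405*o^2 + 5.5199*o + 0.5252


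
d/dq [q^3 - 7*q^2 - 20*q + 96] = 3*q^2 - 14*q - 20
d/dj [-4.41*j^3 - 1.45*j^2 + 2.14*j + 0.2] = -13.23*j^2 - 2.9*j + 2.14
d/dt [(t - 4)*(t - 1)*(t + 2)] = 3*t^2 - 6*t - 6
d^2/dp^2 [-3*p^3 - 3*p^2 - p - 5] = -18*p - 6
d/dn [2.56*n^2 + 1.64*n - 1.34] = 5.12*n + 1.64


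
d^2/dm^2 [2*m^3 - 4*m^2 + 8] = 12*m - 8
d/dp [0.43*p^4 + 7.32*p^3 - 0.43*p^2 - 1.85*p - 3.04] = 1.72*p^3 + 21.96*p^2 - 0.86*p - 1.85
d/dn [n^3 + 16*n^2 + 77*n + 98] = 3*n^2 + 32*n + 77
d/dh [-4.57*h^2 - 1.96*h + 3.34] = -9.14*h - 1.96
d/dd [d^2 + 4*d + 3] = 2*d + 4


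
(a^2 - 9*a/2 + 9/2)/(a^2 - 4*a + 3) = (a - 3/2)/(a - 1)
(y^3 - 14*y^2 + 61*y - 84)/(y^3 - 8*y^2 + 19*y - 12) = (y - 7)/(y - 1)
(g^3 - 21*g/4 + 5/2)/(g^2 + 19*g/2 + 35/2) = (g^2 - 5*g/2 + 1)/(g + 7)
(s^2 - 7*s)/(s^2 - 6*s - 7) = s/(s + 1)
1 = 1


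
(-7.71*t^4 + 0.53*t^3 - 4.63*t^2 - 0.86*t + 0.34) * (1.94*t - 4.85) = -14.9574*t^5 + 38.4217*t^4 - 11.5527*t^3 + 20.7871*t^2 + 4.8306*t - 1.649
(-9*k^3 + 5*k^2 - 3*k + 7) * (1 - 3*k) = 27*k^4 - 24*k^3 + 14*k^2 - 24*k + 7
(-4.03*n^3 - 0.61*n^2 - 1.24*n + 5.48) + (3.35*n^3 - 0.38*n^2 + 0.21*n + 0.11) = -0.68*n^3 - 0.99*n^2 - 1.03*n + 5.59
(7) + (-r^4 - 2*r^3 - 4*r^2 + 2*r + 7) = -r^4 - 2*r^3 - 4*r^2 + 2*r + 14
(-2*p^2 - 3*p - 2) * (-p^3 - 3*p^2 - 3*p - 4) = 2*p^5 + 9*p^4 + 17*p^3 + 23*p^2 + 18*p + 8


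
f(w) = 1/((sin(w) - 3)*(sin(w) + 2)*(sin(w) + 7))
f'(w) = -cos(w)/((sin(w) - 3)*(sin(w) + 2)*(sin(w) + 7)^2) - cos(w)/((sin(w) - 3)*(sin(w) + 2)^2*(sin(w) + 7)) - cos(w)/((sin(w) - 3)^2*(sin(w) + 2)*(sin(w) + 7)) = (-3*sin(w)^2 - 12*sin(w) + 13)*cos(w)/((sin(w) - 3)^2*(sin(w) + 2)^2*(sin(w) + 7)^2)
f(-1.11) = -0.04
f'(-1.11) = 0.01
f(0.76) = -0.02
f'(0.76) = 0.00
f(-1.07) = -0.04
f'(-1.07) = 0.01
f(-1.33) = -0.04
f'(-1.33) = 0.01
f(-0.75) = -0.03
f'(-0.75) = 0.02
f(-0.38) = -0.03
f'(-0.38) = 0.01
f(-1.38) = -0.04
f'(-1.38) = 0.01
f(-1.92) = -0.04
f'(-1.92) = -0.01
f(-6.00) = -0.02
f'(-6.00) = 0.00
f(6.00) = -0.03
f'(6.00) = 0.01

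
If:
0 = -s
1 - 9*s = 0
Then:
No Solution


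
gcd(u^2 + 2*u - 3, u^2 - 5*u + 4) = u - 1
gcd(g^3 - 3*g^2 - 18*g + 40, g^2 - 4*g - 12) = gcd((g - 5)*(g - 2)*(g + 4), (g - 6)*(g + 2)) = 1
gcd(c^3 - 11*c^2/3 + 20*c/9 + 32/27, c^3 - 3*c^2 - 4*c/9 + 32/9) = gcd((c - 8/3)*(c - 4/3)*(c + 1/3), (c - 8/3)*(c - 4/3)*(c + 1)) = c^2 - 4*c + 32/9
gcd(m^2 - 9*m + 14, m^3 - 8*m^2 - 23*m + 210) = m - 7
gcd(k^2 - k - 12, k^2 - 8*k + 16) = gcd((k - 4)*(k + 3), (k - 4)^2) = k - 4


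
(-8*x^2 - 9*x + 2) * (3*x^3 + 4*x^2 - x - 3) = -24*x^5 - 59*x^4 - 22*x^3 + 41*x^2 + 25*x - 6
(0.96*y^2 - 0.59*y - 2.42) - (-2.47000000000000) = 0.96*y^2 - 0.59*y + 0.0500000000000003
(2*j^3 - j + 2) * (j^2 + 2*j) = 2*j^5 + 4*j^4 - j^3 + 4*j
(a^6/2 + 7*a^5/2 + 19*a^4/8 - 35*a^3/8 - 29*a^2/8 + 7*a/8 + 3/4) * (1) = a^6/2 + 7*a^5/2 + 19*a^4/8 - 35*a^3/8 - 29*a^2/8 + 7*a/8 + 3/4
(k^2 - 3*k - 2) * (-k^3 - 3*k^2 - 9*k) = -k^5 + 2*k^3 + 33*k^2 + 18*k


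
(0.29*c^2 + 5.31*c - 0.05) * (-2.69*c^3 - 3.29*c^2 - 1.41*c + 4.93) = -0.7801*c^5 - 15.238*c^4 - 17.7443*c^3 - 5.8929*c^2 + 26.2488*c - 0.2465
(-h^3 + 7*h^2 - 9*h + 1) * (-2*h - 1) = 2*h^4 - 13*h^3 + 11*h^2 + 7*h - 1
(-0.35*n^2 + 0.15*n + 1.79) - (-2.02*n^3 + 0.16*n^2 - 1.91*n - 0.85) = 2.02*n^3 - 0.51*n^2 + 2.06*n + 2.64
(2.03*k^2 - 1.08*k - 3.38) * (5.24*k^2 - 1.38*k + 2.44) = 10.6372*k^4 - 8.4606*k^3 - 11.2676*k^2 + 2.0292*k - 8.2472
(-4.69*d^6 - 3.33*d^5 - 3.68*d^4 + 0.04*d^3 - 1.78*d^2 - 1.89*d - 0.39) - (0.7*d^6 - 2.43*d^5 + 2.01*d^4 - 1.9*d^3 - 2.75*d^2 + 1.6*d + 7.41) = -5.39*d^6 - 0.9*d^5 - 5.69*d^4 + 1.94*d^3 + 0.97*d^2 - 3.49*d - 7.8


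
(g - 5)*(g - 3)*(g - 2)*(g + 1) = g^4 - 9*g^3 + 21*g^2 + g - 30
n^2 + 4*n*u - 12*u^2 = (n - 2*u)*(n + 6*u)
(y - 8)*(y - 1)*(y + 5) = y^3 - 4*y^2 - 37*y + 40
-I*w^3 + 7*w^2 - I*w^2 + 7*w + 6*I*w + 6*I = (w + 1)*(w + 6*I)*(-I*w + 1)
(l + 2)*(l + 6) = l^2 + 8*l + 12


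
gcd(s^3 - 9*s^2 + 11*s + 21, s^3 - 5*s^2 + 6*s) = s - 3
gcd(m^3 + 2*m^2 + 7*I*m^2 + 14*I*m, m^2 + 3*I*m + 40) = 1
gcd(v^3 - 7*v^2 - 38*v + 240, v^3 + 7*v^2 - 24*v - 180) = v^2 + v - 30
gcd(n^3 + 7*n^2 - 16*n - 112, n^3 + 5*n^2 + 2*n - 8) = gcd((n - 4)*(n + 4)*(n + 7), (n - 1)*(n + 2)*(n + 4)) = n + 4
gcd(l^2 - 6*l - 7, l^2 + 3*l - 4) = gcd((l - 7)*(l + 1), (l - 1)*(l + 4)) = 1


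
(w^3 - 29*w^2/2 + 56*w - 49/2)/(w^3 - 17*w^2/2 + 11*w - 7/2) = (w - 7)/(w - 1)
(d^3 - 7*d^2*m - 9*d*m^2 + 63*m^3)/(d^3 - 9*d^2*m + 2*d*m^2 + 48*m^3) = (d^2 - 4*d*m - 21*m^2)/(d^2 - 6*d*m - 16*m^2)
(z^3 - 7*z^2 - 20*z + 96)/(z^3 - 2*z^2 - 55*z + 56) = (z^2 + z - 12)/(z^2 + 6*z - 7)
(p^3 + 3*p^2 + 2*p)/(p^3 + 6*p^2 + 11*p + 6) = p/(p + 3)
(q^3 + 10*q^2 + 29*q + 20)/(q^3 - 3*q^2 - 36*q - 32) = (q + 5)/(q - 8)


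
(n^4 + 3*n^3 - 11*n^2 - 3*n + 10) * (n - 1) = n^5 + 2*n^4 - 14*n^3 + 8*n^2 + 13*n - 10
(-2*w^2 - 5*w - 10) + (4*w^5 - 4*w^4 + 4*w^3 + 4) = 4*w^5 - 4*w^4 + 4*w^3 - 2*w^2 - 5*w - 6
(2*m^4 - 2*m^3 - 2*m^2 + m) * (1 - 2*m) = -4*m^5 + 6*m^4 + 2*m^3 - 4*m^2 + m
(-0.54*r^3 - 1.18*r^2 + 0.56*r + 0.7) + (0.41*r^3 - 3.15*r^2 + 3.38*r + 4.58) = -0.13*r^3 - 4.33*r^2 + 3.94*r + 5.28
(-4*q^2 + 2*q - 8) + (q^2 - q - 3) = -3*q^2 + q - 11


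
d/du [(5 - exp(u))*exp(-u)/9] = -5*exp(-u)/9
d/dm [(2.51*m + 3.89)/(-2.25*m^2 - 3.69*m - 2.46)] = (5.6475*m^2 + 17.505*m + 8.1795)/(5.0625*m^4 + 16.605*m^3 + 24.6861*m^2 + 18.1548*m + 6.0516)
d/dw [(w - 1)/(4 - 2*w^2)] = (-w^2/2 + w*(w - 1) + 1)/(w^2 - 2)^2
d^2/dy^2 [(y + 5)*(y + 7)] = 2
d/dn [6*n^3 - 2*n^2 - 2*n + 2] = 18*n^2 - 4*n - 2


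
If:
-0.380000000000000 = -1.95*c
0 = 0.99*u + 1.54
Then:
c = 0.19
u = -1.56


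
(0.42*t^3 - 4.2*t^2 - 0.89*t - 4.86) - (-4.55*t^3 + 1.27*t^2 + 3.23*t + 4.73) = 4.97*t^3 - 5.47*t^2 - 4.12*t - 9.59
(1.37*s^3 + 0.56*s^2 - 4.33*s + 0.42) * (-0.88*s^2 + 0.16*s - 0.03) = -1.2056*s^5 - 0.2736*s^4 + 3.8589*s^3 - 1.0792*s^2 + 0.1971*s - 0.0126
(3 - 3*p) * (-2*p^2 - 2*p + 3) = 6*p^3 - 15*p + 9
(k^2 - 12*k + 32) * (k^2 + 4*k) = k^4 - 8*k^3 - 16*k^2 + 128*k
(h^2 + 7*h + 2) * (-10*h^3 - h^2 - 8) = -10*h^5 - 71*h^4 - 27*h^3 - 10*h^2 - 56*h - 16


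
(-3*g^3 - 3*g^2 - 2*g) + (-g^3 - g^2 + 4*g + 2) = -4*g^3 - 4*g^2 + 2*g + 2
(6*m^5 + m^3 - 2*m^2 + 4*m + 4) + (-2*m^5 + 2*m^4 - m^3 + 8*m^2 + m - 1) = 4*m^5 + 2*m^4 + 6*m^2 + 5*m + 3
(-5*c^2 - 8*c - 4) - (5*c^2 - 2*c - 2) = -10*c^2 - 6*c - 2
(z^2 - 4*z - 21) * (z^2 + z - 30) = z^4 - 3*z^3 - 55*z^2 + 99*z + 630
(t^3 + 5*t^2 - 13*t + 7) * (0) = 0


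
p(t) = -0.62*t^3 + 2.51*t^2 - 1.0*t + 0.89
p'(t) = -1.86*t^2 + 5.02*t - 1.0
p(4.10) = -3.75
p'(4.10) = -11.68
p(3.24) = 2.91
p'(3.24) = -4.26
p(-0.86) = 4.00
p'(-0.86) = -6.69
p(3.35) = 2.40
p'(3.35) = -5.06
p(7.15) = -104.57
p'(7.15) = -60.19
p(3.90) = -1.61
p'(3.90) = -9.71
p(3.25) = 2.87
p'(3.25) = -4.33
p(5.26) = -25.15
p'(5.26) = -26.06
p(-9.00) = 665.18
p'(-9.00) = -196.84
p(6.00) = -48.67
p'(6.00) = -37.84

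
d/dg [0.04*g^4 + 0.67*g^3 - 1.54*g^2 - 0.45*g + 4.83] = 0.16*g^3 + 2.01*g^2 - 3.08*g - 0.45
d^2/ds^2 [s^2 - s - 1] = 2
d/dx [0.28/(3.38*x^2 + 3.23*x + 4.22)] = (-1.8928*x - 0.9044)/(3.38*x^2 + 3.23*x + 4.22)^2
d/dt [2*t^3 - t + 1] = 6*t^2 - 1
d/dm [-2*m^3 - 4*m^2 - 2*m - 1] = -6*m^2 - 8*m - 2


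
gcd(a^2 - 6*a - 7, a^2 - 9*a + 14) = a - 7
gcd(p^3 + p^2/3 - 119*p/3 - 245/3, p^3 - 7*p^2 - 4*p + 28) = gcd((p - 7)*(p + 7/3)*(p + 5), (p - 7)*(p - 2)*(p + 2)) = p - 7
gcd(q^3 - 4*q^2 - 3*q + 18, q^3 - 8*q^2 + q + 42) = q^2 - q - 6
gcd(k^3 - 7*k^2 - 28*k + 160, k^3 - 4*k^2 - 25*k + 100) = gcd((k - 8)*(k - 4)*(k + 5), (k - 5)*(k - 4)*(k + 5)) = k^2 + k - 20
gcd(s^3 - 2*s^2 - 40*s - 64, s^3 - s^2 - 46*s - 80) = s^2 - 6*s - 16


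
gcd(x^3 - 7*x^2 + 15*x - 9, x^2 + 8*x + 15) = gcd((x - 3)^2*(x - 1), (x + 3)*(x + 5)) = 1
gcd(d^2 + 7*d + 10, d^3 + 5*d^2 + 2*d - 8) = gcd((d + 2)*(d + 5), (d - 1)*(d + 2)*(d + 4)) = d + 2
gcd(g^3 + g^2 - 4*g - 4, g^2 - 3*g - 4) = g + 1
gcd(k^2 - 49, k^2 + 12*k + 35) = k + 7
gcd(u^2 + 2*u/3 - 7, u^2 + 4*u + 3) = u + 3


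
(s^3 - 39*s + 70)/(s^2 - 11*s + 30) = (s^2 + 5*s - 14)/(s - 6)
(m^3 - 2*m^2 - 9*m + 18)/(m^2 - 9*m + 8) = (m^3 - 2*m^2 - 9*m + 18)/(m^2 - 9*m + 8)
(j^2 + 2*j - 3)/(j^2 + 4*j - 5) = (j + 3)/(j + 5)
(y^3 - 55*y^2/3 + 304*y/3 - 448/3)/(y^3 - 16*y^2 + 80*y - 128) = (3*y^2 - 31*y + 56)/(3*(y^2 - 8*y + 16))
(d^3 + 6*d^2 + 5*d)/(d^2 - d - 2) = d*(d + 5)/(d - 2)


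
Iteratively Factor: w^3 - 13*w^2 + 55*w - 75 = (w - 3)*(w^2 - 10*w + 25) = (w - 5)*(w - 3)*(w - 5)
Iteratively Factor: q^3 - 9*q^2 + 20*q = (q - 4)*(q^2 - 5*q) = q*(q - 4)*(q - 5)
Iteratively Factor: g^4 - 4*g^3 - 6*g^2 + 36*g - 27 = (g - 3)*(g^3 - g^2 - 9*g + 9) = (g - 3)*(g + 3)*(g^2 - 4*g + 3) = (g - 3)^2*(g + 3)*(g - 1)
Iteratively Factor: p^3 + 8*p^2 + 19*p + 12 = (p + 4)*(p^2 + 4*p + 3) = (p + 3)*(p + 4)*(p + 1)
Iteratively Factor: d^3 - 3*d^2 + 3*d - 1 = (d - 1)*(d^2 - 2*d + 1) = (d - 1)^2*(d - 1)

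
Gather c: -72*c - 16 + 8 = -72*c - 8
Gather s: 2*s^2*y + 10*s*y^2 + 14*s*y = 2*s^2*y + s*(10*y^2 + 14*y)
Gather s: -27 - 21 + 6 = -42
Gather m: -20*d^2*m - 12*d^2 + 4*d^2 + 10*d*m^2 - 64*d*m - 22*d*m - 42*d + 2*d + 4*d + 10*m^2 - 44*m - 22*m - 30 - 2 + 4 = -8*d^2 - 36*d + m^2*(10*d + 10) + m*(-20*d^2 - 86*d - 66) - 28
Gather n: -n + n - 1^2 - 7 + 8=0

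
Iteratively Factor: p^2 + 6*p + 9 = (p + 3)*(p + 3)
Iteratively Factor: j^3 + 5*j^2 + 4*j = (j + 4)*(j^2 + j) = j*(j + 4)*(j + 1)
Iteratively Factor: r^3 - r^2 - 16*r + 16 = (r + 4)*(r^2 - 5*r + 4) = (r - 1)*(r + 4)*(r - 4)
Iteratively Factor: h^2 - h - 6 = (h + 2)*(h - 3)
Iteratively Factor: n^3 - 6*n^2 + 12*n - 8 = (n - 2)*(n^2 - 4*n + 4) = (n - 2)^2*(n - 2)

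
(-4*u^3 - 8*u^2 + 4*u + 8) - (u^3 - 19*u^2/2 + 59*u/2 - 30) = -5*u^3 + 3*u^2/2 - 51*u/2 + 38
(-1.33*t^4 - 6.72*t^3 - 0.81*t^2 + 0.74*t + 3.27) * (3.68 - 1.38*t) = 1.8354*t^5 + 4.3792*t^4 - 23.6118*t^3 - 4.002*t^2 - 1.7894*t + 12.0336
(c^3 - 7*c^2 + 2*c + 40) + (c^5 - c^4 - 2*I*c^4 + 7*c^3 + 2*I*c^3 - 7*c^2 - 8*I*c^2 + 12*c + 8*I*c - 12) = c^5 - c^4 - 2*I*c^4 + 8*c^3 + 2*I*c^3 - 14*c^2 - 8*I*c^2 + 14*c + 8*I*c + 28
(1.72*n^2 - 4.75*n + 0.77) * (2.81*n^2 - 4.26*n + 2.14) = 4.8332*n^4 - 20.6747*n^3 + 26.0795*n^2 - 13.4452*n + 1.6478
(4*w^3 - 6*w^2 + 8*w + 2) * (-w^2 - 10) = -4*w^5 + 6*w^4 - 48*w^3 + 58*w^2 - 80*w - 20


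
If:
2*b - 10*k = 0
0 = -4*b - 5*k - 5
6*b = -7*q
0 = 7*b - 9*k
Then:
No Solution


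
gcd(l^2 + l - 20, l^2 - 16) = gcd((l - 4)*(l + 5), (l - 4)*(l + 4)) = l - 4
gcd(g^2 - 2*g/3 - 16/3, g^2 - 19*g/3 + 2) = 1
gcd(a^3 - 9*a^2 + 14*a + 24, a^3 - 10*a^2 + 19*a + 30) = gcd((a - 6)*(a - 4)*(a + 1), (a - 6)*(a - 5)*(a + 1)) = a^2 - 5*a - 6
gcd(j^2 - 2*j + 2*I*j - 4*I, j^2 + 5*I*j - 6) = j + 2*I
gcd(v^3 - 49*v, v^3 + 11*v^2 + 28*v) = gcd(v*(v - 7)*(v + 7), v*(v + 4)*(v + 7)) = v^2 + 7*v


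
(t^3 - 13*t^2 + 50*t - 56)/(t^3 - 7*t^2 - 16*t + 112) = (t - 2)/(t + 4)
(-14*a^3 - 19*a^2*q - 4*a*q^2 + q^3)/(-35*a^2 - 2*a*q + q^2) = (2*a^2 + 3*a*q + q^2)/(5*a + q)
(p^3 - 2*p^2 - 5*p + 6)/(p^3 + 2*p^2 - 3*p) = (p^2 - p - 6)/(p*(p + 3))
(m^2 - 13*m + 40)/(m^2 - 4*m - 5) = (m - 8)/(m + 1)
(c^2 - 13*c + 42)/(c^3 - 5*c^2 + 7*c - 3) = (c^2 - 13*c + 42)/(c^3 - 5*c^2 + 7*c - 3)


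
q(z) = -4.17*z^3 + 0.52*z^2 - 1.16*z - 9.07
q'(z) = -12.51*z^2 + 1.04*z - 1.16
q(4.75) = -449.75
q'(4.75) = -278.48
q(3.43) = -175.21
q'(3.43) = -144.77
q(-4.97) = 521.46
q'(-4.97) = -315.34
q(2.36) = -63.72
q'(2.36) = -68.38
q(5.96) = -880.34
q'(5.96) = -439.34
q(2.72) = -92.29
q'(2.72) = -90.89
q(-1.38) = 4.48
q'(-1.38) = -26.42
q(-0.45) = -8.06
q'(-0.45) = -4.16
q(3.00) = -120.46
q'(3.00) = -110.63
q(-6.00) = 917.33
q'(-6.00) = -457.76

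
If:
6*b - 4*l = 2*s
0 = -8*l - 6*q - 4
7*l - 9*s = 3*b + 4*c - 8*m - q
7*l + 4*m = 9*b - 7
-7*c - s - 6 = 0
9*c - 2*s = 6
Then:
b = -904/345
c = -6/23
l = -212/115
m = -2033/460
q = 206/115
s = -96/23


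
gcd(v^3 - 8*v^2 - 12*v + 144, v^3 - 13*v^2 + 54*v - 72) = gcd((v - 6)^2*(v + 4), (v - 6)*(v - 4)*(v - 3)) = v - 6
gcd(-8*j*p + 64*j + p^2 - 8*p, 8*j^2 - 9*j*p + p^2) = -8*j + p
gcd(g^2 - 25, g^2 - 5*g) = g - 5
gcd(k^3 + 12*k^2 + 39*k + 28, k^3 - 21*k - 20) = k^2 + 5*k + 4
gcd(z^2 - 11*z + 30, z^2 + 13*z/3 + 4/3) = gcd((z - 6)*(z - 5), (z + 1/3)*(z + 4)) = 1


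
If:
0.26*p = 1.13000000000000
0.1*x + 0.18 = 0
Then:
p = 4.35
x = -1.80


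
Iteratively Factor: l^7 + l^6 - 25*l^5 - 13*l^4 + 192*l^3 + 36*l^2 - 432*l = (l + 4)*(l^6 - 3*l^5 - 13*l^4 + 39*l^3 + 36*l^2 - 108*l) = (l + 2)*(l + 4)*(l^5 - 5*l^4 - 3*l^3 + 45*l^2 - 54*l) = (l - 2)*(l + 2)*(l + 4)*(l^4 - 3*l^3 - 9*l^2 + 27*l) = (l - 3)*(l - 2)*(l + 2)*(l + 4)*(l^3 - 9*l) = (l - 3)*(l - 2)*(l + 2)*(l + 3)*(l + 4)*(l^2 - 3*l) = (l - 3)^2*(l - 2)*(l + 2)*(l + 3)*(l + 4)*(l)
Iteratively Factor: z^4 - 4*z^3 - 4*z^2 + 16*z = (z)*(z^3 - 4*z^2 - 4*z + 16) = z*(z + 2)*(z^2 - 6*z + 8) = z*(z - 2)*(z + 2)*(z - 4)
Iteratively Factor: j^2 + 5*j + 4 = (j + 4)*(j + 1)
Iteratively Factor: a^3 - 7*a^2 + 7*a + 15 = (a - 3)*(a^2 - 4*a - 5) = (a - 3)*(a + 1)*(a - 5)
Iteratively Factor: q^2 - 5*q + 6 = (q - 3)*(q - 2)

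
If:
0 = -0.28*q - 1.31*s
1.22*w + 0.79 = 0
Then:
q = -4.67857142857143*s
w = -0.65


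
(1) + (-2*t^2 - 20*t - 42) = -2*t^2 - 20*t - 41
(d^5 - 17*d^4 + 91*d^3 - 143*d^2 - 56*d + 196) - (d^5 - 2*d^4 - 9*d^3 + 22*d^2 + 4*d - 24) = -15*d^4 + 100*d^3 - 165*d^2 - 60*d + 220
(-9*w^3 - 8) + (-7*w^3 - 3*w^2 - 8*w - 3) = -16*w^3 - 3*w^2 - 8*w - 11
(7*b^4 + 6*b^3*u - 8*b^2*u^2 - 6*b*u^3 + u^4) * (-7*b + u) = -49*b^5 - 35*b^4*u + 62*b^3*u^2 + 34*b^2*u^3 - 13*b*u^4 + u^5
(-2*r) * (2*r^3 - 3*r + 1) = -4*r^4 + 6*r^2 - 2*r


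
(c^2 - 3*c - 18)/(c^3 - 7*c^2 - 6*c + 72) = 1/(c - 4)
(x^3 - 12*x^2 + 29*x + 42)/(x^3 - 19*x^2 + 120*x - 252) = (x + 1)/(x - 6)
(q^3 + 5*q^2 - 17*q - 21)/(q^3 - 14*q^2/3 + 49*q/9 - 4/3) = 9*(q^2 + 8*q + 7)/(9*q^2 - 15*q + 4)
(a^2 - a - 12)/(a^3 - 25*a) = (a^2 - a - 12)/(a*(a^2 - 25))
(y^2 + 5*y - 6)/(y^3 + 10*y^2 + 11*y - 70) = (y^2 + 5*y - 6)/(y^3 + 10*y^2 + 11*y - 70)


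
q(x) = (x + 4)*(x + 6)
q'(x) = 2*x + 10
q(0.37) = 27.84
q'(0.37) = 10.74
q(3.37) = 69.06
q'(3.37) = 16.74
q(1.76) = 44.70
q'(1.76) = 13.52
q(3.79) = 76.26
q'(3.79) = 17.58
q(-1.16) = 13.75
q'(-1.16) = 7.68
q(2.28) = 52.00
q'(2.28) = 14.56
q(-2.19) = 6.90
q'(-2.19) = 5.62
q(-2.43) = 5.60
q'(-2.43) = 5.14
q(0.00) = 24.00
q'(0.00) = 10.00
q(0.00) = 24.00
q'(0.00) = 10.00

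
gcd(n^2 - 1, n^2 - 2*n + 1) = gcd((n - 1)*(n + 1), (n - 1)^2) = n - 1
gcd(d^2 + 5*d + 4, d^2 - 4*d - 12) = 1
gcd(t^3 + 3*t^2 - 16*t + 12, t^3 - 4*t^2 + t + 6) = t - 2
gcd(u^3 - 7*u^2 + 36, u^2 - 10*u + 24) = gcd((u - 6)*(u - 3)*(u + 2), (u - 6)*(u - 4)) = u - 6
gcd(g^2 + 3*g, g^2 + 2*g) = g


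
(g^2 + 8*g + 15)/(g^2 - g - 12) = (g + 5)/(g - 4)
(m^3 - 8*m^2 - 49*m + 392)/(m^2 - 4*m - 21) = (m^2 - m - 56)/(m + 3)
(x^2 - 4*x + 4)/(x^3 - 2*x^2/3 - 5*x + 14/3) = 3*(x - 2)/(3*x^2 + 4*x - 7)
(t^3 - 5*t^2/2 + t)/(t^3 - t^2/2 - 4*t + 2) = t/(t + 2)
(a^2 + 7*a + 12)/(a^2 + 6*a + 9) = (a + 4)/(a + 3)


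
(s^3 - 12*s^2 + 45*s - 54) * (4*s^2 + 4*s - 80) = 4*s^5 - 44*s^4 + 52*s^3 + 924*s^2 - 3816*s + 4320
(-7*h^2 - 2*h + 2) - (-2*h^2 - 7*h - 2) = -5*h^2 + 5*h + 4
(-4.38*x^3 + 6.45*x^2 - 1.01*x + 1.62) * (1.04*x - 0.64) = -4.5552*x^4 + 9.5112*x^3 - 5.1784*x^2 + 2.3312*x - 1.0368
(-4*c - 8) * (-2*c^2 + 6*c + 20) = 8*c^3 - 8*c^2 - 128*c - 160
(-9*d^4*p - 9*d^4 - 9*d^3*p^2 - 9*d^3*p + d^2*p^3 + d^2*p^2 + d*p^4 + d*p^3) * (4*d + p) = -36*d^5*p - 36*d^5 - 45*d^4*p^2 - 45*d^4*p - 5*d^3*p^3 - 5*d^3*p^2 + 5*d^2*p^4 + 5*d^2*p^3 + d*p^5 + d*p^4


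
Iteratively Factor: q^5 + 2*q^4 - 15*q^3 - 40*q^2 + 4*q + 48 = (q + 2)*(q^4 - 15*q^2 - 10*q + 24) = (q + 2)*(q + 3)*(q^3 - 3*q^2 - 6*q + 8) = (q - 4)*(q + 2)*(q + 3)*(q^2 + q - 2) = (q - 4)*(q - 1)*(q + 2)*(q + 3)*(q + 2)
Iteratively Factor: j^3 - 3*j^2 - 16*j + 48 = (j - 3)*(j^2 - 16) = (j - 4)*(j - 3)*(j + 4)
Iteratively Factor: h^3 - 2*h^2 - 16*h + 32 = (h - 4)*(h^2 + 2*h - 8) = (h - 4)*(h + 4)*(h - 2)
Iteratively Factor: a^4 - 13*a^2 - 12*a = (a)*(a^3 - 13*a - 12) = a*(a - 4)*(a^2 + 4*a + 3) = a*(a - 4)*(a + 1)*(a + 3)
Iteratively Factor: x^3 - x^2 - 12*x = (x - 4)*(x^2 + 3*x) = x*(x - 4)*(x + 3)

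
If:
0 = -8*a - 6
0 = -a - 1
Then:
No Solution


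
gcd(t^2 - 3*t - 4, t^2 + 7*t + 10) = 1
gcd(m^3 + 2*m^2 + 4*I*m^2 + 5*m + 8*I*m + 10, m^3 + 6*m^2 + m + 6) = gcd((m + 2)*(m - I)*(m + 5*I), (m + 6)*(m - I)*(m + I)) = m - I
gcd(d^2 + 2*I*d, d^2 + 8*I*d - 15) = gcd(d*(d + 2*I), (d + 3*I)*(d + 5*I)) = 1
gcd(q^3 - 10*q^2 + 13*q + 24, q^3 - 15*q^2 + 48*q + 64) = q^2 - 7*q - 8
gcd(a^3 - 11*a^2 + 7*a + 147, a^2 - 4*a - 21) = a^2 - 4*a - 21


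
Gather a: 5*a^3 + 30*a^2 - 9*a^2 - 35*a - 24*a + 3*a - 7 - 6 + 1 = 5*a^3 + 21*a^2 - 56*a - 12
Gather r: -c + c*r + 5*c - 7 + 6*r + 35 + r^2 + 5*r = 4*c + r^2 + r*(c + 11) + 28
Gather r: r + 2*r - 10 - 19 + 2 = 3*r - 27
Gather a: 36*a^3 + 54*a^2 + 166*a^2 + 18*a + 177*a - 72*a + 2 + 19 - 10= 36*a^3 + 220*a^2 + 123*a + 11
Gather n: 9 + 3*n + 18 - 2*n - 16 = n + 11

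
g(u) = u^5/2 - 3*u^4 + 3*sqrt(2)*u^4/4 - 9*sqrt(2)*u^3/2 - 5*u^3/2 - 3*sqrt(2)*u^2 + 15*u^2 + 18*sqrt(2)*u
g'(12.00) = 34889.68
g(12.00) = 70739.45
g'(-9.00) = 19735.50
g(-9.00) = -35144.44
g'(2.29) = -89.13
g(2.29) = -13.59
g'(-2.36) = 6.09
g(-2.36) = 19.59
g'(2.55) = -115.52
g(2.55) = -40.20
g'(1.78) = -39.15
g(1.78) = 18.87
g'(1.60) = -23.59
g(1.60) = 24.49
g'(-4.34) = 952.29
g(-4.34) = -641.17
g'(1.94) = -54.11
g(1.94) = 11.42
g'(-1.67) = -29.06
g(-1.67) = 7.19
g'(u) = 5*u^4/2 - 12*u^3 + 3*sqrt(2)*u^3 - 27*sqrt(2)*u^2/2 - 15*u^2/2 - 6*sqrt(2)*u + 30*u + 18*sqrt(2)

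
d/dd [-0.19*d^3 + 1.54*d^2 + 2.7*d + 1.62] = -0.57*d^2 + 3.08*d + 2.7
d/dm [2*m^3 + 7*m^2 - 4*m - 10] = 6*m^2 + 14*m - 4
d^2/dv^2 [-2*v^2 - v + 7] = -4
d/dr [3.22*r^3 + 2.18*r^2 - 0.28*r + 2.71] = 9.66*r^2 + 4.36*r - 0.28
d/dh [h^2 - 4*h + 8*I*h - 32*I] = 2*h - 4 + 8*I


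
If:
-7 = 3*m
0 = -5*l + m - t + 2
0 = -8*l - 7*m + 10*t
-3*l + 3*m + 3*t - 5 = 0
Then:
No Solution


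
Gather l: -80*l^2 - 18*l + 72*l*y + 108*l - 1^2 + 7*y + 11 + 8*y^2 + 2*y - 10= -80*l^2 + l*(72*y + 90) + 8*y^2 + 9*y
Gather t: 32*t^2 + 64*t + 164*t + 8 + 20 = 32*t^2 + 228*t + 28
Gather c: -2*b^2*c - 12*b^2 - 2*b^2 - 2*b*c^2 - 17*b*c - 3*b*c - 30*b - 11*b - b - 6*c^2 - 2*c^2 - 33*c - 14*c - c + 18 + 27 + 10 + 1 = -14*b^2 - 42*b + c^2*(-2*b - 8) + c*(-2*b^2 - 20*b - 48) + 56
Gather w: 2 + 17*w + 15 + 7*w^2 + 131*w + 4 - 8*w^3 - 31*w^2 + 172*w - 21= -8*w^3 - 24*w^2 + 320*w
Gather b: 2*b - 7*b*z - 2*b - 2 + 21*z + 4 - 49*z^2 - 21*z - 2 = -7*b*z - 49*z^2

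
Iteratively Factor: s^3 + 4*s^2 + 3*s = (s + 1)*(s^2 + 3*s) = s*(s + 1)*(s + 3)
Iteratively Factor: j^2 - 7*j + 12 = (j - 3)*(j - 4)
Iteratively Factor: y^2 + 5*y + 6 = (y + 3)*(y + 2)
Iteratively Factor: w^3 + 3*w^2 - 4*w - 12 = (w - 2)*(w^2 + 5*w + 6) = (w - 2)*(w + 3)*(w + 2)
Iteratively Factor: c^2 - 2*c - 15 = (c + 3)*(c - 5)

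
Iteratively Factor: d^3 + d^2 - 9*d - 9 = (d + 1)*(d^2 - 9) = (d - 3)*(d + 1)*(d + 3)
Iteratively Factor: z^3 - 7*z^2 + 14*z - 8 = (z - 2)*(z^2 - 5*z + 4) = (z - 4)*(z - 2)*(z - 1)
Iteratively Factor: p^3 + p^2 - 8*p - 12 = (p + 2)*(p^2 - p - 6) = (p - 3)*(p + 2)*(p + 2)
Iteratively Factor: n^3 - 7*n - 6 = (n - 3)*(n^2 + 3*n + 2) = (n - 3)*(n + 2)*(n + 1)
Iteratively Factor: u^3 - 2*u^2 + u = (u - 1)*(u^2 - u) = (u - 1)^2*(u)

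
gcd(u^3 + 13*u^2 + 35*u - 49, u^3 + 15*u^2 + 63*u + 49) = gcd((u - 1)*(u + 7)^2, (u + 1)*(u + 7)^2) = u^2 + 14*u + 49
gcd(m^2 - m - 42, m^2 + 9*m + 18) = m + 6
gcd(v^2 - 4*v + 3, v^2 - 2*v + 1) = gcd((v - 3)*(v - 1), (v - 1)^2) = v - 1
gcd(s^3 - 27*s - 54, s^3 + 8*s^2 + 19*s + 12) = s + 3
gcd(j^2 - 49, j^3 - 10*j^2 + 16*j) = 1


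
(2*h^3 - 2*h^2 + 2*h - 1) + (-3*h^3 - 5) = -h^3 - 2*h^2 + 2*h - 6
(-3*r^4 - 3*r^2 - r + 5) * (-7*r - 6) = 21*r^5 + 18*r^4 + 21*r^3 + 25*r^2 - 29*r - 30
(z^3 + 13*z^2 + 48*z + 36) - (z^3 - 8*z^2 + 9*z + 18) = 21*z^2 + 39*z + 18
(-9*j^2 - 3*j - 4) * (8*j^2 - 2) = -72*j^4 - 24*j^3 - 14*j^2 + 6*j + 8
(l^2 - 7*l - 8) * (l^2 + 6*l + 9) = l^4 - l^3 - 41*l^2 - 111*l - 72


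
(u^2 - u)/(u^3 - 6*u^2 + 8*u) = (u - 1)/(u^2 - 6*u + 8)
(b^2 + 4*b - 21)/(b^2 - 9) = (b + 7)/(b + 3)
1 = 1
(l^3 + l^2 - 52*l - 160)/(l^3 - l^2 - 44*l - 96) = (l + 5)/(l + 3)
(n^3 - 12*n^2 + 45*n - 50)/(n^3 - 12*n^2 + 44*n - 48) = (n^2 - 10*n + 25)/(n^2 - 10*n + 24)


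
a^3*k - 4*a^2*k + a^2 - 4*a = a*(a - 4)*(a*k + 1)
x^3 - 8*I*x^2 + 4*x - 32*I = (x - 8*I)*(x - 2*I)*(x + 2*I)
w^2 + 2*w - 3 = (w - 1)*(w + 3)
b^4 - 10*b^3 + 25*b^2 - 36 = (b - 6)*(b - 3)*(b - 2)*(b + 1)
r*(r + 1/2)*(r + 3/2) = r^3 + 2*r^2 + 3*r/4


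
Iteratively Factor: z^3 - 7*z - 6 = (z - 3)*(z^2 + 3*z + 2) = (z - 3)*(z + 1)*(z + 2)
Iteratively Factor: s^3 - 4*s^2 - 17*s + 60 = (s - 3)*(s^2 - s - 20) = (s - 5)*(s - 3)*(s + 4)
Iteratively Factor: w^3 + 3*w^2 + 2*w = (w + 2)*(w^2 + w) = (w + 1)*(w + 2)*(w)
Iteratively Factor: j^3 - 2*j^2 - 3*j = (j)*(j^2 - 2*j - 3) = j*(j + 1)*(j - 3)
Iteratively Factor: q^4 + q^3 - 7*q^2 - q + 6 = (q - 2)*(q^3 + 3*q^2 - q - 3) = (q - 2)*(q + 1)*(q^2 + 2*q - 3) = (q - 2)*(q - 1)*(q + 1)*(q + 3)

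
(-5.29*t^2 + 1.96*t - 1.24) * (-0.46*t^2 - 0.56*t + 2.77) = 2.4334*t^4 + 2.0608*t^3 - 15.1805*t^2 + 6.1236*t - 3.4348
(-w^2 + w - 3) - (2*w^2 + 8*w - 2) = -3*w^2 - 7*w - 1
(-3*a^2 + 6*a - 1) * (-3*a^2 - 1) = 9*a^4 - 18*a^3 + 6*a^2 - 6*a + 1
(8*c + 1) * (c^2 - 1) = 8*c^3 + c^2 - 8*c - 1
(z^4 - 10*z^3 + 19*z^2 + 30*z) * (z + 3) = z^5 - 7*z^4 - 11*z^3 + 87*z^2 + 90*z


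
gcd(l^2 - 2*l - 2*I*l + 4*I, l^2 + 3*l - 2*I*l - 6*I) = l - 2*I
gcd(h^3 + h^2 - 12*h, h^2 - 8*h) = h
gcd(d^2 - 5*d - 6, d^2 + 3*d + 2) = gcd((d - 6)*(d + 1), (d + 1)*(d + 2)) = d + 1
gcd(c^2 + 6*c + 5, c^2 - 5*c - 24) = 1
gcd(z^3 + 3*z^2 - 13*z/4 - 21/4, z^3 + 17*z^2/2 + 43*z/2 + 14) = z^2 + 9*z/2 + 7/2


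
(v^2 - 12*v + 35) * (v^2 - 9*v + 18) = v^4 - 21*v^3 + 161*v^2 - 531*v + 630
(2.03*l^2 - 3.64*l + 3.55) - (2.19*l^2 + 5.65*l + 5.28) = -0.16*l^2 - 9.29*l - 1.73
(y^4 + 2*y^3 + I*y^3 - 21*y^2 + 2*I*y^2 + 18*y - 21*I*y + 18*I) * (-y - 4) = -y^5 - 6*y^4 - I*y^4 + 13*y^3 - 6*I*y^3 + 66*y^2 + 13*I*y^2 - 72*y + 66*I*y - 72*I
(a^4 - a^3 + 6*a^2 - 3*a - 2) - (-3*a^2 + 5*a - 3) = a^4 - a^3 + 9*a^2 - 8*a + 1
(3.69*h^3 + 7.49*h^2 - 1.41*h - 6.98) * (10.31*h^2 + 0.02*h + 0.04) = 38.0439*h^5 + 77.2957*h^4 - 14.2397*h^3 - 71.6924*h^2 - 0.196*h - 0.2792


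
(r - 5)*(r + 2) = r^2 - 3*r - 10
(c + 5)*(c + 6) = c^2 + 11*c + 30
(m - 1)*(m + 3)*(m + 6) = m^3 + 8*m^2 + 9*m - 18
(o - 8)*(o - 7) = o^2 - 15*o + 56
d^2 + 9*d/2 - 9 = (d - 3/2)*(d + 6)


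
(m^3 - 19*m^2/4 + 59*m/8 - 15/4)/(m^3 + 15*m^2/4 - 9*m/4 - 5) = (m^2 - 7*m/2 + 3)/(m^2 + 5*m + 4)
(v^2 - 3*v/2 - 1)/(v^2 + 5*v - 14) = (v + 1/2)/(v + 7)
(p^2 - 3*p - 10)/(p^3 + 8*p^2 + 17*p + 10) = (p - 5)/(p^2 + 6*p + 5)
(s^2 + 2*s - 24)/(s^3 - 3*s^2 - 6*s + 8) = (s + 6)/(s^2 + s - 2)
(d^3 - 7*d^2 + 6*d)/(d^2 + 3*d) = (d^2 - 7*d + 6)/(d + 3)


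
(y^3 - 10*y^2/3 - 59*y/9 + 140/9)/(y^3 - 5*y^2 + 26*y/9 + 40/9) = (3*y + 7)/(3*y + 2)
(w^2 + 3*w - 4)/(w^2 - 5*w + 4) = (w + 4)/(w - 4)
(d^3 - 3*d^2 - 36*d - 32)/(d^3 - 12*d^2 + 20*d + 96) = (d^2 + 5*d + 4)/(d^2 - 4*d - 12)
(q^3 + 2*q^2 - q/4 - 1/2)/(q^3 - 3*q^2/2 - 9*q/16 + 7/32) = 8*(2*q^2 + 3*q - 2)/(16*q^2 - 32*q + 7)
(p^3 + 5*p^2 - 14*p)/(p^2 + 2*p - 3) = p*(p^2 + 5*p - 14)/(p^2 + 2*p - 3)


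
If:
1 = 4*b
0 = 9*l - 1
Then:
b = 1/4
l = 1/9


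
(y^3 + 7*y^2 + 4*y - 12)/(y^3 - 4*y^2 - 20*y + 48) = (y^3 + 7*y^2 + 4*y - 12)/(y^3 - 4*y^2 - 20*y + 48)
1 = 1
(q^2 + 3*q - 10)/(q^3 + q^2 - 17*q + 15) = (q - 2)/(q^2 - 4*q + 3)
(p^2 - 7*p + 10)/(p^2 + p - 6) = (p - 5)/(p + 3)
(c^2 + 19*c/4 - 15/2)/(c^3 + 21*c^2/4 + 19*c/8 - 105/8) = 2*(c + 6)/(2*c^2 + 13*c + 21)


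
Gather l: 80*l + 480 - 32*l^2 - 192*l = -32*l^2 - 112*l + 480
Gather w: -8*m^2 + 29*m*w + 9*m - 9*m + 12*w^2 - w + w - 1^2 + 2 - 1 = -8*m^2 + 29*m*w + 12*w^2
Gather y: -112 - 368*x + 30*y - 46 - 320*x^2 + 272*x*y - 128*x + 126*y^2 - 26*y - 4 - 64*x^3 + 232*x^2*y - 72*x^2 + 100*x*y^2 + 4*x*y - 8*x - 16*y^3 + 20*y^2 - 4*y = -64*x^3 - 392*x^2 - 504*x - 16*y^3 + y^2*(100*x + 146) + y*(232*x^2 + 276*x) - 162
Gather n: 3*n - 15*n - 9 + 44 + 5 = 40 - 12*n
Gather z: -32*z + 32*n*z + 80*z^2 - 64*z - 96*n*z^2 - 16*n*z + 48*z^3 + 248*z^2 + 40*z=48*z^3 + z^2*(328 - 96*n) + z*(16*n - 56)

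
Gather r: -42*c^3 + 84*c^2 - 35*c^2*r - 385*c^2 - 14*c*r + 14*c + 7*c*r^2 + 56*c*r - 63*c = -42*c^3 - 301*c^2 + 7*c*r^2 - 49*c + r*(-35*c^2 + 42*c)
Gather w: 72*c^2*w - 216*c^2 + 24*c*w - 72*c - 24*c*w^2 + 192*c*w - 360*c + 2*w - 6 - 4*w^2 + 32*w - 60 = -216*c^2 - 432*c + w^2*(-24*c - 4) + w*(72*c^2 + 216*c + 34) - 66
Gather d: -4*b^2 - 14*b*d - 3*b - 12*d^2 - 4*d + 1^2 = -4*b^2 - 3*b - 12*d^2 + d*(-14*b - 4) + 1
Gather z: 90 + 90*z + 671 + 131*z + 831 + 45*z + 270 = 266*z + 1862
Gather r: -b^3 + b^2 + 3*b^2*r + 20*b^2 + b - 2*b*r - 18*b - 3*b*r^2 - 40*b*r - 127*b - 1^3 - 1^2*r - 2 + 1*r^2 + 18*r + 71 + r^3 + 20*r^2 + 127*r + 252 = -b^3 + 21*b^2 - 144*b + r^3 + r^2*(21 - 3*b) + r*(3*b^2 - 42*b + 144) + 320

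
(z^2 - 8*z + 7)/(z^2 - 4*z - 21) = (z - 1)/(z + 3)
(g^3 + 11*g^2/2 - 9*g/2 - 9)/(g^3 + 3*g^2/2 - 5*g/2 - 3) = (g + 6)/(g + 2)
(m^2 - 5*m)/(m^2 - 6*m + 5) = m/(m - 1)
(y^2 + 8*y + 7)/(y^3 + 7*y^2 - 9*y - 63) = (y + 1)/(y^2 - 9)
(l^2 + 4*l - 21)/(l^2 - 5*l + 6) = (l + 7)/(l - 2)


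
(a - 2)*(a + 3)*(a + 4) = a^3 + 5*a^2 - 2*a - 24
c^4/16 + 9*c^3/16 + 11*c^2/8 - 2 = (c/4 + 1)^2*(c - 1)*(c + 2)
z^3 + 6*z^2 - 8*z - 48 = (z + 6)*(z - 2*sqrt(2))*(z + 2*sqrt(2))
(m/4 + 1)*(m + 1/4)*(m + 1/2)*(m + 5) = m^4/4 + 39*m^3/16 + 215*m^2/32 + 129*m/32 + 5/8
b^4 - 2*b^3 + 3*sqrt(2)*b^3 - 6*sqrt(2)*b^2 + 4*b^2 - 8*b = b*(b - 2)*(b + sqrt(2))*(b + 2*sqrt(2))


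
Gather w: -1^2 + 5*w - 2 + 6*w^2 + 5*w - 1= 6*w^2 + 10*w - 4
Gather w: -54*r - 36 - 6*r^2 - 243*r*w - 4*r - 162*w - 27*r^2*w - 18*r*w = -6*r^2 - 58*r + w*(-27*r^2 - 261*r - 162) - 36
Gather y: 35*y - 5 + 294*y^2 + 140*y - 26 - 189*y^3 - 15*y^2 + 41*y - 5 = -189*y^3 + 279*y^2 + 216*y - 36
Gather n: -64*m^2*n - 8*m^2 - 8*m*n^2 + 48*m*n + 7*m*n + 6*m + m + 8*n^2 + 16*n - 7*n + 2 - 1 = -8*m^2 + 7*m + n^2*(8 - 8*m) + n*(-64*m^2 + 55*m + 9) + 1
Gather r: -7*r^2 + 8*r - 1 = -7*r^2 + 8*r - 1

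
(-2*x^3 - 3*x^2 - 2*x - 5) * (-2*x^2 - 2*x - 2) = 4*x^5 + 10*x^4 + 14*x^3 + 20*x^2 + 14*x + 10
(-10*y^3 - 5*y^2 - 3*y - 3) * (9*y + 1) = -90*y^4 - 55*y^3 - 32*y^2 - 30*y - 3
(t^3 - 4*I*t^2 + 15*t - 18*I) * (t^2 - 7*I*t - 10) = t^5 - 11*I*t^4 - 23*t^3 - 83*I*t^2 - 276*t + 180*I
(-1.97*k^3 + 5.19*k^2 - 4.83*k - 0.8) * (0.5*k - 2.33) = -0.985*k^4 + 7.1851*k^3 - 14.5077*k^2 + 10.8539*k + 1.864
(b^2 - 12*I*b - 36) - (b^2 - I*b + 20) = -11*I*b - 56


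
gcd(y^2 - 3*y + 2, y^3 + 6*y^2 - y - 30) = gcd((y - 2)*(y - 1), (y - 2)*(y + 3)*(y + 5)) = y - 2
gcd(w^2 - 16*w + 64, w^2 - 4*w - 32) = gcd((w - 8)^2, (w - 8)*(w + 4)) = w - 8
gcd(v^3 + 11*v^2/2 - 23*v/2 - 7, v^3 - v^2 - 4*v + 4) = v - 2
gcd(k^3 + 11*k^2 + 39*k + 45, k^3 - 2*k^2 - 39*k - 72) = k^2 + 6*k + 9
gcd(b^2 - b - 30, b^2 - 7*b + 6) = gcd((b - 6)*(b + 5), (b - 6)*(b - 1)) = b - 6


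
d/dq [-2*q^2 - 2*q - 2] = -4*q - 2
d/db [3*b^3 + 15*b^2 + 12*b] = 9*b^2 + 30*b + 12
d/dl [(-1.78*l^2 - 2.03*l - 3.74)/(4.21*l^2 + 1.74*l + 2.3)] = (5.4491*l^2 + 23.3028*l + 1.8386)/(17.7241*l^4 + 14.6508*l^3 + 22.3936*l^2 + 8.004*l + 5.29)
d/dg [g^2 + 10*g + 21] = 2*g + 10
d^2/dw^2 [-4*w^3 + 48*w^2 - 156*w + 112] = 96 - 24*w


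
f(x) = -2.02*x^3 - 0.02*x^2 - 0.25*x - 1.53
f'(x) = -6.06*x^2 - 0.04*x - 0.25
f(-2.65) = 36.58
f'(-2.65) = -42.70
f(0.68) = -2.34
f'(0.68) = -3.08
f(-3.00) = 53.58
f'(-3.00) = -54.67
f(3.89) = -121.71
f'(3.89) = -92.11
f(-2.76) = 41.48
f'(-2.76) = -46.30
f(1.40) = -7.46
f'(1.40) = -12.18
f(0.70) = -2.41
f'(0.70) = -3.25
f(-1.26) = 2.79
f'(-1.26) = -9.82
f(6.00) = -440.07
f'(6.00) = -218.65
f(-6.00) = 435.57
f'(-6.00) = -218.17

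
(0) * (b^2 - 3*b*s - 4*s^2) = 0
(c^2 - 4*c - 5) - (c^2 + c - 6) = 1 - 5*c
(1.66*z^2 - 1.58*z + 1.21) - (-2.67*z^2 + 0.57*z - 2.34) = 4.33*z^2 - 2.15*z + 3.55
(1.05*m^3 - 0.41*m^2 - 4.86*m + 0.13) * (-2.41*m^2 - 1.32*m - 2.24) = -2.5305*m^5 - 0.3979*m^4 + 9.9018*m^3 + 7.0203*m^2 + 10.7148*m - 0.2912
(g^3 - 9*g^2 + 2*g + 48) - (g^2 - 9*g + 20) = g^3 - 10*g^2 + 11*g + 28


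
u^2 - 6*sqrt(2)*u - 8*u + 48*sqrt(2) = (u - 8)*(u - 6*sqrt(2))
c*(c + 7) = c^2 + 7*c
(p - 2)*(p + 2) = p^2 - 4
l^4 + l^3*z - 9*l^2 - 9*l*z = l*(l - 3)*(l + 3)*(l + z)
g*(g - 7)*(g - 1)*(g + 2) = g^4 - 6*g^3 - 9*g^2 + 14*g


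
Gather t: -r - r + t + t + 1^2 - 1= -2*r + 2*t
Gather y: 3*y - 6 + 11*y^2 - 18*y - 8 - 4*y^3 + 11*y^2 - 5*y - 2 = -4*y^3 + 22*y^2 - 20*y - 16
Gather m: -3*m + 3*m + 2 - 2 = 0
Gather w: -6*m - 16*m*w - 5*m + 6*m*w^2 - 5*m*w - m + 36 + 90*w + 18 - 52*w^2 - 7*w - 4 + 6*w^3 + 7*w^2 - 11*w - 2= -12*m + 6*w^3 + w^2*(6*m - 45) + w*(72 - 21*m) + 48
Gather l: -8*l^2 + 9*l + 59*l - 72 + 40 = -8*l^2 + 68*l - 32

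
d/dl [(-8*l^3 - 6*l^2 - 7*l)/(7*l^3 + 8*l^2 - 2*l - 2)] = 2*(-11*l^4 + 65*l^3 + 58*l^2 + 12*l + 7)/(49*l^6 + 112*l^5 + 36*l^4 - 60*l^3 - 28*l^2 + 8*l + 4)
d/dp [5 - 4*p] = -4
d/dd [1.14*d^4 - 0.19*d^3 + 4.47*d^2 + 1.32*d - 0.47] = 4.56*d^3 - 0.57*d^2 + 8.94*d + 1.32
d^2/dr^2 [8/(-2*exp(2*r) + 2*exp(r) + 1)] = 16*(4*(2*exp(r) - 1)^2*exp(r) + (4*exp(r) - 1)*(-2*exp(2*r) + 2*exp(r) + 1))*exp(r)/(-2*exp(2*r) + 2*exp(r) + 1)^3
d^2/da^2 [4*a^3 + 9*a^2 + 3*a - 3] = 24*a + 18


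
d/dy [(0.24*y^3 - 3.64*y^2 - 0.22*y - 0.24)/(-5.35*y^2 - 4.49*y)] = (-1.284*y^4 - 2.1552*y^3 + 15.1666*y^2 - 2.568*y - 1.0776)/(y^2*(28.6225*y^2 + 48.043*y + 20.1601))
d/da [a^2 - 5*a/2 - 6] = 2*a - 5/2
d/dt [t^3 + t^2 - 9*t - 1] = 3*t^2 + 2*t - 9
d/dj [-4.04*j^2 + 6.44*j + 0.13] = 6.44 - 8.08*j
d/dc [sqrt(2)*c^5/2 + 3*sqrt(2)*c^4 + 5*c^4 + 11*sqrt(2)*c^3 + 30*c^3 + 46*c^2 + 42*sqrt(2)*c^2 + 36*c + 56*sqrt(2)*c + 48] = 5*sqrt(2)*c^4/2 + 12*sqrt(2)*c^3 + 20*c^3 + 33*sqrt(2)*c^2 + 90*c^2 + 92*c + 84*sqrt(2)*c + 36 + 56*sqrt(2)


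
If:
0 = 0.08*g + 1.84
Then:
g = -23.00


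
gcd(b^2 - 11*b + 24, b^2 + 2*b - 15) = b - 3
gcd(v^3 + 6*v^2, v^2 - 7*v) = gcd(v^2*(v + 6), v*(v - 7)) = v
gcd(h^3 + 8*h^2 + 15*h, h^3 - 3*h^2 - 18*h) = h^2 + 3*h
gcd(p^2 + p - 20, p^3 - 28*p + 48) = p - 4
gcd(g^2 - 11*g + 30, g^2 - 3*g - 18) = g - 6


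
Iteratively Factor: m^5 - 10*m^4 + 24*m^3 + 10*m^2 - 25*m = (m + 1)*(m^4 - 11*m^3 + 35*m^2 - 25*m) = (m - 5)*(m + 1)*(m^3 - 6*m^2 + 5*m) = (m - 5)*(m - 1)*(m + 1)*(m^2 - 5*m) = (m - 5)^2*(m - 1)*(m + 1)*(m)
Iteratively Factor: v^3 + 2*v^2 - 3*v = (v + 3)*(v^2 - v) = v*(v + 3)*(v - 1)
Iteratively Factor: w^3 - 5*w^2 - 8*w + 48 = (w - 4)*(w^2 - w - 12) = (w - 4)*(w + 3)*(w - 4)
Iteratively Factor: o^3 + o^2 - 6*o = (o)*(o^2 + o - 6) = o*(o + 3)*(o - 2)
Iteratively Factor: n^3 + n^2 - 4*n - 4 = (n + 2)*(n^2 - n - 2) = (n + 1)*(n + 2)*(n - 2)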